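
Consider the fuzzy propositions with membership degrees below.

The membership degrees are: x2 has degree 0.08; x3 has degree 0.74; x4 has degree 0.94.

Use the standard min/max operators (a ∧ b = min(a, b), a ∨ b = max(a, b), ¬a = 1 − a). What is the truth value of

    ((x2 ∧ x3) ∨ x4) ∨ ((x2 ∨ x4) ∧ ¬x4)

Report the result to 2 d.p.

x2 ∧ x3 = min(a, b) on (0.08, 0.74) = 0.08
(x2 ∧ x3) ∨ x4 = max(a, b) on (0.08, 0.94) = 0.94
x2 ∨ x4 = max(a, b) on (0.08, 0.94) = 0.94
¬x4 = 1 − 0.94 = 0.06
(x2 ∨ x4) ∧ ¬x4 = min(a, b) on (0.94, 0.06) = 0.06
((x2 ∧ x3) ∨ x4) ∨ ((x2 ∨ x4) ∧ ¬x4) = max(a, b) on (0.94, 0.06) = 0.94

0.94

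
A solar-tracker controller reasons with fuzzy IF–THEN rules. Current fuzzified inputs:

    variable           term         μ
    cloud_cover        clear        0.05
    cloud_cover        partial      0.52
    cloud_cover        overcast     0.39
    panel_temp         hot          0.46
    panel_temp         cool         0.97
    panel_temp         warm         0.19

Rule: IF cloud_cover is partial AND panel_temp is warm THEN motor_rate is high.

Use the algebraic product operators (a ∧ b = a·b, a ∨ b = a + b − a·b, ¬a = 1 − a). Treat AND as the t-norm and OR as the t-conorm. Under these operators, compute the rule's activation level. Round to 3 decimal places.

firing strength: partial=0.52, warm=0.19; AND[a·b] → w = 0.0988

0.099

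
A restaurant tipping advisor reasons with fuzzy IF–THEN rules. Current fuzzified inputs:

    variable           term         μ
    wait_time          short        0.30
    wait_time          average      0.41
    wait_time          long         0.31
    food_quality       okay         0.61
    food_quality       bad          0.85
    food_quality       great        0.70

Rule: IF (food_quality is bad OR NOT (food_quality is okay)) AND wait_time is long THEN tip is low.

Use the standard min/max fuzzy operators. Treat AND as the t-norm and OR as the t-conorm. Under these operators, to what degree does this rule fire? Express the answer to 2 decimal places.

0.31

firing strength: (bad=0.85 OR ¬okay=1−0.61=0.39) = 0.85; AND[min(a, b)] with long=0.31 → w = 0.31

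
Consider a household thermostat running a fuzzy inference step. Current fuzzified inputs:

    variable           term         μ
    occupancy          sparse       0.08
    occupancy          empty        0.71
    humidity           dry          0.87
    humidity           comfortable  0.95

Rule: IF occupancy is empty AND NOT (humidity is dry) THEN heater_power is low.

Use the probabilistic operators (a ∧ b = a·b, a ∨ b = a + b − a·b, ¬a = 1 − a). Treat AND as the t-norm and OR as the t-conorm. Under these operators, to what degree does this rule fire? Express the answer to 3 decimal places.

0.092

firing strength: empty=0.71, ¬dry=1−0.87=0.13; AND[a·b] → w = 0.0923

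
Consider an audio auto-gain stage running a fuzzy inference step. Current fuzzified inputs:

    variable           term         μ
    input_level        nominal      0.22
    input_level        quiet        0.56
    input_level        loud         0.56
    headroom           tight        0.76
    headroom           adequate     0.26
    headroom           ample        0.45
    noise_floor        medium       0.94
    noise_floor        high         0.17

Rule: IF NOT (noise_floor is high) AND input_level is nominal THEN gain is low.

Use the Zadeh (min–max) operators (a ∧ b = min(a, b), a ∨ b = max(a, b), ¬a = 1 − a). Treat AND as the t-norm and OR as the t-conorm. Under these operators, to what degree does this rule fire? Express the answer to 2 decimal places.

0.22

firing strength: ¬high=1−0.17=0.83, nominal=0.22; AND[min(a, b)] → w = 0.22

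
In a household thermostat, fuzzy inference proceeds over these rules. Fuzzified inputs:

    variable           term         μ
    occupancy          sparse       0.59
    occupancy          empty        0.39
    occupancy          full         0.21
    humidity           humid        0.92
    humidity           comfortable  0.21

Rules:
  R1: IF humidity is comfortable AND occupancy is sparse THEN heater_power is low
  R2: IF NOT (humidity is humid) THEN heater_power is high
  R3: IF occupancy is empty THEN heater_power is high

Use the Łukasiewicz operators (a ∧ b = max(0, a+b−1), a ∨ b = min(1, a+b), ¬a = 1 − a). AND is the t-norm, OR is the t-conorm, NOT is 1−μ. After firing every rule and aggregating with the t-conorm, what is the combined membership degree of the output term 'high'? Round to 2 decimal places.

0.47

R1: comfortable=0.21, sparse=0.59; AND[max(0, a+b−1)] → w = 0.00
R2: ¬humid=1−0.92=0.08 → w = 0.08
R3: empty=0.39 → w = 0.39
Rules with consequent 'high': {R2, R3} → strengths 0.08, 0.39
Aggregate via t-conorm [min(1, a+b)]: 0.47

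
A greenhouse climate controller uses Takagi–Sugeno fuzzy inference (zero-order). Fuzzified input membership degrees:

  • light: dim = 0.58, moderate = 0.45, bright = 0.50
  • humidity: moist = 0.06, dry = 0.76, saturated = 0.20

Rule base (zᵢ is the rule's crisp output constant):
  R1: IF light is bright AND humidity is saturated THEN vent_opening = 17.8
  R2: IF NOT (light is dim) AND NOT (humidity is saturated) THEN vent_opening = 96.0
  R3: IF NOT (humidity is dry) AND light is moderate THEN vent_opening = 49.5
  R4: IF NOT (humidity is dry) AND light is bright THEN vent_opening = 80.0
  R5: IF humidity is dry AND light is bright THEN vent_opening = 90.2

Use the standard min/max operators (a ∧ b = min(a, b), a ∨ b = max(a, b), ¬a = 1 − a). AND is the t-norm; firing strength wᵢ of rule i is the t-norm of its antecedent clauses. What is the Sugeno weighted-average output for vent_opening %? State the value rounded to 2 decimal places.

75.04

R1 (z=17.8): bright=0.50, saturated=0.20; AND[min(a, b)] → w = 0.20
R2 (z=96.0): ¬dim=1−0.58=0.42, ¬saturated=1−0.20=0.80; AND[min(a, b)] → w = 0.42
R3 (z=49.5): ¬dry=1−0.76=0.24, moderate=0.45; AND[min(a, b)] → w = 0.24
R4 (z=80.0): ¬dry=1−0.76=0.24, bright=0.50; AND[min(a, b)] → w = 0.24
R5 (z=90.2): dry=0.76, bright=0.50; AND[min(a, b)] → w = 0.50
Weighted average = (0.20·17.8 + 0.42·96.0 + 0.24·49.5 + 0.24·80.0 + 0.50·90.2) / (0.20 + 0.42 + 0.24 + 0.24 + 0.50)
  = 120.0600 / 1.6000 = 75.04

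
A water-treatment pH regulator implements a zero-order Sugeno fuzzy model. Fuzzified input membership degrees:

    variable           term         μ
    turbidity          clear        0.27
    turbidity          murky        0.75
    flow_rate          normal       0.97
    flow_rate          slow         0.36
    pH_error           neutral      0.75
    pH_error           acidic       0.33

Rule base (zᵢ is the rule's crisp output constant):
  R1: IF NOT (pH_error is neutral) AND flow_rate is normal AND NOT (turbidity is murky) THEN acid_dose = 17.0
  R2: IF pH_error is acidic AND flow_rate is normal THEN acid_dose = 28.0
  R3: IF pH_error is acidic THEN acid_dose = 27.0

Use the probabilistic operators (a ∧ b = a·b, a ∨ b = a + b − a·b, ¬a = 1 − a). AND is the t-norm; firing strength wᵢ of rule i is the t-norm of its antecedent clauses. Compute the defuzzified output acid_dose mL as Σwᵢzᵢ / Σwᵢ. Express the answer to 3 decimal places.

R1 (z=17.0): ¬neutral=1−0.75=0.25, normal=0.97, ¬murky=1−0.75=0.25; AND[a·b] → w = 0.0606
R2 (z=28.0): acidic=0.33, normal=0.97; AND[a·b] → w = 0.3201
R3 (z=27.0): acidic=0.33 → w = 0.3300
Weighted average = (0.0606·17.0 + 0.3201·28.0 + 0.3300·27.0) / (0.0606 + 0.3201 + 0.3300)
  = 18.9034 / 0.7107 = 26.597

26.597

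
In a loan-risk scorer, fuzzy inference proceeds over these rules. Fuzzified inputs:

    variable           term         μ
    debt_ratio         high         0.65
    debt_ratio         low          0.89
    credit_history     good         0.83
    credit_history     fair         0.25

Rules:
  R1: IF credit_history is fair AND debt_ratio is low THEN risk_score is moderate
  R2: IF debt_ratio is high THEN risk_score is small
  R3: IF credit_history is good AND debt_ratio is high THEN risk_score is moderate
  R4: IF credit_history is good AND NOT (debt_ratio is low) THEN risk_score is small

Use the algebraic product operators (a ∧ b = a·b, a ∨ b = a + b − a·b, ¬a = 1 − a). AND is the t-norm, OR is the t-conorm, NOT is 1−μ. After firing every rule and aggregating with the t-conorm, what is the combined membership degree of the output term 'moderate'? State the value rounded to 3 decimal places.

R1: fair=0.25, low=0.89; AND[a·b] → w = 0.2225
R2: high=0.65 → w = 0.6500
R3: good=0.83, high=0.65; AND[a·b] → w = 0.5395
R4: good=0.83, ¬low=1−0.89=0.11; AND[a·b] → w = 0.0913
Rules with consequent 'moderate': {R1, R3} → strengths 0.2225, 0.5395
Aggregate via t-conorm [a + b − a·b]: 0.6420

0.642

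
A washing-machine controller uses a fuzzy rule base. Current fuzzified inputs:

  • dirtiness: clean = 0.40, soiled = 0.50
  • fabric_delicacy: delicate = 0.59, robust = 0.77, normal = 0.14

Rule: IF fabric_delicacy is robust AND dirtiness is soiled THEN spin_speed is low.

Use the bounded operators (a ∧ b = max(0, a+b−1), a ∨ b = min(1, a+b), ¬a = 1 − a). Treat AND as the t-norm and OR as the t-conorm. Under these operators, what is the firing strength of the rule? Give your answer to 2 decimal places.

firing strength: robust=0.77, soiled=0.50; AND[max(0, a+b−1)] → w = 0.27

0.27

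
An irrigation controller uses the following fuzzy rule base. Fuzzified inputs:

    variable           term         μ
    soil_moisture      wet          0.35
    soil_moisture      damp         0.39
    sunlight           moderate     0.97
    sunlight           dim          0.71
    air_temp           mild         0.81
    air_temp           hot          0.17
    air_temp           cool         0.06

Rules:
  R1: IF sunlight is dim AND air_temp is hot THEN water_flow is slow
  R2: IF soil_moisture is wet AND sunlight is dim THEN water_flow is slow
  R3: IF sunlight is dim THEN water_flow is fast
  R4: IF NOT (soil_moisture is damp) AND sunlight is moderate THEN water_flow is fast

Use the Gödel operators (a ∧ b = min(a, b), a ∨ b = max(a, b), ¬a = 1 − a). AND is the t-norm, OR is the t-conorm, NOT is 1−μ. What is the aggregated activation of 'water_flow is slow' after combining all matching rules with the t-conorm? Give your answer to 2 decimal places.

R1: dim=0.71, hot=0.17; AND[min(a, b)] → w = 0.17
R2: wet=0.35, dim=0.71; AND[min(a, b)] → w = 0.35
R3: dim=0.71 → w = 0.71
R4: ¬damp=1−0.39=0.61, moderate=0.97; AND[min(a, b)] → w = 0.61
Rules with consequent 'slow': {R1, R2} → strengths 0.17, 0.35
Aggregate via t-conorm [max(a, b)]: 0.35

0.35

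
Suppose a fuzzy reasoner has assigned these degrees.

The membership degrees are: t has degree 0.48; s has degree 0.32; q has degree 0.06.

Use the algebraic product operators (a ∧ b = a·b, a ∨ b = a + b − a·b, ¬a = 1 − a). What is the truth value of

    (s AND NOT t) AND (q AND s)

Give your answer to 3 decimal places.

NOT t = 1 − 0.4800 = 0.5200
s AND NOT t = a·b on (0.3200, 0.5200) = 0.1664
q AND s = a·b on (0.0600, 0.3200) = 0.0192
(s AND NOT t) AND (q AND s) = a·b on (0.1664, 0.0192) = 0.0032

0.003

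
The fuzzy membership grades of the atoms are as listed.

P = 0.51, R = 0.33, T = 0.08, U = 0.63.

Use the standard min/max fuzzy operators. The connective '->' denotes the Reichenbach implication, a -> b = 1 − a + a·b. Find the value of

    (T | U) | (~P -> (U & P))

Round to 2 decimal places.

T | U = max(a, b) on (0.08, 0.63) = 0.63
~P = 1 − 0.51 = 0.49
U & P = min(a, b) on (0.63, 0.51) = 0.51
~P -> (U & P)  [Reichenbach: 1 − a + a·b] with a=0.49, b=0.51 → 0.76
(T | U) | (~P -> (U & P)) = max(a, b) on (0.63, 0.76) = 0.76

0.76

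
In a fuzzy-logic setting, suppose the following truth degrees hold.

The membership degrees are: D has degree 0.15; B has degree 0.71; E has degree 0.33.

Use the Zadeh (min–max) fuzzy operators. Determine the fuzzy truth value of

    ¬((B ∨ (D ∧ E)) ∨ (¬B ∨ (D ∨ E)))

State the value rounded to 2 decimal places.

D ∧ E = min(a, b) on (0.15, 0.33) = 0.15
B ∨ (D ∧ E) = max(a, b) on (0.71, 0.15) = 0.71
¬B = 1 − 0.71 = 0.29
D ∨ E = max(a, b) on (0.15, 0.33) = 0.33
¬B ∨ (D ∨ E) = max(a, b) on (0.29, 0.33) = 0.33
(B ∨ (D ∧ E)) ∨ (¬B ∨ (D ∨ E)) = max(a, b) on (0.71, 0.33) = 0.71
¬((B ∨ (D ∧ E)) ∨ (¬B ∨ (D ∨ E))) = 1 − 0.71 = 0.29

0.29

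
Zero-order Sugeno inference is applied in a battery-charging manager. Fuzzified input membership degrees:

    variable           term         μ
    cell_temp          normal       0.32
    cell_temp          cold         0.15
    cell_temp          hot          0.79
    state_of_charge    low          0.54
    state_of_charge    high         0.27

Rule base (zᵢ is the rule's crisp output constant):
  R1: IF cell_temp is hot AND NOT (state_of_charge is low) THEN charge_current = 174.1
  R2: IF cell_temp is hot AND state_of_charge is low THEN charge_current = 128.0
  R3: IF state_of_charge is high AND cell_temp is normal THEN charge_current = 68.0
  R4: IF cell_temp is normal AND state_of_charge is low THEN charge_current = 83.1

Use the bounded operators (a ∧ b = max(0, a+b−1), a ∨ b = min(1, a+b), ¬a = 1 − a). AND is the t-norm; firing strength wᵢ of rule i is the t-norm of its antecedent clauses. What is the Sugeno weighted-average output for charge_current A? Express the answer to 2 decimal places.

147.87

R1 (z=174.1): hot=0.79, ¬low=1−0.54=0.46; AND[max(0, a+b−1)] → w = 0.25
R2 (z=128.0): hot=0.79, low=0.54; AND[max(0, a+b−1)] → w = 0.33
R3 (z=68.0): high=0.27, normal=0.32; AND[max(0, a+b−1)] → w = 0.00
R4 (z=83.1): normal=0.32, low=0.54; AND[max(0, a+b−1)] → w = 0.00
Weighted average = (0.25·174.1 + 0.33·128.0 + 0.00·68.0 + 0.00·83.1) / (0.25 + 0.33 + 0.00 + 0.00)
  = 85.7650 / 0.5800 = 147.87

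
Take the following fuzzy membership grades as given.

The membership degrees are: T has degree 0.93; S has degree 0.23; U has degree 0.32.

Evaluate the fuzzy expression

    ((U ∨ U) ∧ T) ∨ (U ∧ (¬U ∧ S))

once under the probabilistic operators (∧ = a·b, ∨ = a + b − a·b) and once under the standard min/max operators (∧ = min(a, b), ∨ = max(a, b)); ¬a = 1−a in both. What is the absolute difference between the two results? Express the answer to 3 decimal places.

0.205

Under probabilistic:
  U ∨ U = a + b − a·b on (0.3200, 0.3200) = 0.5376
  (U ∨ U) ∧ T = a·b on (0.5376, 0.9300) = 0.5000
  ¬U = 1 − 0.3200 = 0.6800
  ¬U ∧ S = a·b on (0.6800, 0.2300) = 0.1564
  U ∧ (¬U ∧ S) = a·b on (0.3200, 0.1564) = 0.0500
  ((U ∨ U) ∧ T) ∨ (U ∧ (¬U ∧ S)) = a + b − a·b on (0.5000, 0.0500) = 0.5250
  → value = 0.5250
Under standard min/max:
  U ∨ U = max(a, b) on (0.32, 0.32) = 0.32
  (U ∨ U) ∧ T = min(a, b) on (0.32, 0.93) = 0.32
  ¬U = 1 − 0.32 = 0.68
  ¬U ∧ S = min(a, b) on (0.68, 0.23) = 0.23
  U ∧ (¬U ∧ S) = min(a, b) on (0.32, 0.23) = 0.23
  ((U ∨ U) ∧ T) ∨ (U ∧ (¬U ∧ S)) = max(a, b) on (0.32, 0.23) = 0.32
  → value = 0.3200
|0.5250 − 0.3200| = 0.205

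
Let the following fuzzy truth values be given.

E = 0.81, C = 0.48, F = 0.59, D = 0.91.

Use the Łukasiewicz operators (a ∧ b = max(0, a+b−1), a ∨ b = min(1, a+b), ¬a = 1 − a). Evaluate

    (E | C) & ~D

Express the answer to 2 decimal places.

0.09

E | C = min(1, a+b) on (0.81, 0.48) = 1.00
~D = 1 − 0.91 = 0.09
(E | C) & ~D = max(0, a+b−1) on (1.00, 0.09) = 0.09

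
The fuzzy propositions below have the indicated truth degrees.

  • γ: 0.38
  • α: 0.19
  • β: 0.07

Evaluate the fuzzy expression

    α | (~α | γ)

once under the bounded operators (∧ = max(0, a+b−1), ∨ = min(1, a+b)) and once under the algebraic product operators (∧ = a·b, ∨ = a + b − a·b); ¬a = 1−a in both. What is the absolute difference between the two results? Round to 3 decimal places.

0.095

Under bounded:
  ~α = 1 − 0.19 = 0.81
  ~α | γ = min(1, a+b) on (0.81, 0.38) = 1.00
  α | (~α | γ) = min(1, a+b) on (0.19, 1.00) = 1.00
  → value = 1.0000
Under algebraic product:
  ~α = 1 − 0.1900 = 0.8100
  ~α | γ = a + b − a·b on (0.8100, 0.3800) = 0.8822
  α | (~α | γ) = a + b − a·b on (0.1900, 0.8822) = 0.9046
  → value = 0.9046
|1.0000 − 0.9046| = 0.095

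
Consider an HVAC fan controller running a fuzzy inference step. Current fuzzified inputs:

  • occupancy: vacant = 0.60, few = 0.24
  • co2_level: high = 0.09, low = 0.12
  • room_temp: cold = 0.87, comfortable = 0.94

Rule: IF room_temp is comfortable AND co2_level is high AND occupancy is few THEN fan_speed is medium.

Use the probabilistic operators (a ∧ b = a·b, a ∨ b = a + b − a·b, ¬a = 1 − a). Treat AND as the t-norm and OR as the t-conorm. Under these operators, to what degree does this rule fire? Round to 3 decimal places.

firing strength: comfortable=0.94, high=0.09, few=0.24; AND[a·b] → w = 0.0203

0.020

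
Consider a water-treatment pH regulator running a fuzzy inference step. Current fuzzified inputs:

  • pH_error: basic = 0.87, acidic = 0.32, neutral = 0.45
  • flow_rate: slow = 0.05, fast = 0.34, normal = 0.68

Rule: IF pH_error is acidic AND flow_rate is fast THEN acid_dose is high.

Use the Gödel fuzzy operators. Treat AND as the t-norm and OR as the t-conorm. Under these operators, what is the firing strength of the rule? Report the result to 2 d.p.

0.32

firing strength: acidic=0.32, fast=0.34; AND[min(a, b)] → w = 0.32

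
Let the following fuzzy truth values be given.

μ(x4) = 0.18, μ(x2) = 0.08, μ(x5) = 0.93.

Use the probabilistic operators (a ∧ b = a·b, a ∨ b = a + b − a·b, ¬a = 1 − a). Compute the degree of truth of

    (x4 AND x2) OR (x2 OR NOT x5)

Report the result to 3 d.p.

0.157

x4 AND x2 = a·b on (0.1800, 0.0800) = 0.0144
NOT x5 = 1 − 0.9300 = 0.0700
x2 OR NOT x5 = a + b − a·b on (0.0800, 0.0700) = 0.1444
(x4 AND x2) OR (x2 OR NOT x5) = a + b − a·b on (0.0144, 0.1444) = 0.1567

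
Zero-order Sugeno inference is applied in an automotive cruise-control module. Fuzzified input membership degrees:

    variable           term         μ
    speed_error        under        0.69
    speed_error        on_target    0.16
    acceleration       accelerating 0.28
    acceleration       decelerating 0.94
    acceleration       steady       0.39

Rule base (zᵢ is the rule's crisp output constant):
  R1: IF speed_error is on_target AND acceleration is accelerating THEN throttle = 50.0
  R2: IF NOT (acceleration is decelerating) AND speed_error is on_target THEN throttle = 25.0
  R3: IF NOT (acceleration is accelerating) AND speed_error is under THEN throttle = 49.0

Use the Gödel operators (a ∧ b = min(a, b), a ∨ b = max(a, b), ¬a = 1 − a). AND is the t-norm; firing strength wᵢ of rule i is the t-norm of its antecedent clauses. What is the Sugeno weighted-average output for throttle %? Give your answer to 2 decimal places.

R1 (z=50.0): on_target=0.16, accelerating=0.28; AND[min(a, b)] → w = 0.16
R2 (z=25.0): ¬decelerating=1−0.94=0.06, on_target=0.16; AND[min(a, b)] → w = 0.06
R3 (z=49.0): ¬accelerating=1−0.28=0.72, under=0.69; AND[min(a, b)] → w = 0.69
Weighted average = (0.16·50.0 + 0.06·25.0 + 0.69·49.0) / (0.16 + 0.06 + 0.69)
  = 43.3100 / 0.9100 = 47.59

47.59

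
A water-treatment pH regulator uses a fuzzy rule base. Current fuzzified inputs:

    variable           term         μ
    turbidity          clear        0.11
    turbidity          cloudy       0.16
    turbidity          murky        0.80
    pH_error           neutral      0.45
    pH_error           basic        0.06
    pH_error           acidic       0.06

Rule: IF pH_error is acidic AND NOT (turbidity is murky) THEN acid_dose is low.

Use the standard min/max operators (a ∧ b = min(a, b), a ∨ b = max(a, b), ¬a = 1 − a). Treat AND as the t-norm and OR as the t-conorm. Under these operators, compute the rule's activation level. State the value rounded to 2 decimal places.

firing strength: acidic=0.06, ¬murky=1−0.80=0.20; AND[min(a, b)] → w = 0.06

0.06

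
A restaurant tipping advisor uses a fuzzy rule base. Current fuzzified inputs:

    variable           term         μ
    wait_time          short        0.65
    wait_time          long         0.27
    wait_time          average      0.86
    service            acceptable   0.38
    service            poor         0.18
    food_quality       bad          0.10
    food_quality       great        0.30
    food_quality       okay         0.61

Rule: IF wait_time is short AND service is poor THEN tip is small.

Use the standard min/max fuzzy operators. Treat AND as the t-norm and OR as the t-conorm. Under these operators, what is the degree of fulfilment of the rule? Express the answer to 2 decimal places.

0.18

firing strength: short=0.65, poor=0.18; AND[min(a, b)] → w = 0.18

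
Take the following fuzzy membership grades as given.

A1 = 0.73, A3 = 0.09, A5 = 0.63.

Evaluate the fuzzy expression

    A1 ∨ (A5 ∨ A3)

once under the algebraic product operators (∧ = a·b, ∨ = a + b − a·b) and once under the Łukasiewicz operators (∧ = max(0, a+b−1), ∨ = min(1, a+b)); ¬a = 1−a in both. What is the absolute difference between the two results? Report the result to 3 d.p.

0.091

Under algebraic product:
  A5 ∨ A3 = a + b − a·b on (0.6300, 0.0900) = 0.6633
  A1 ∨ (A5 ∨ A3) = a + b − a·b on (0.7300, 0.6633) = 0.9091
  → value = 0.9091
Under Łukasiewicz:
  A5 ∨ A3 = min(1, a+b) on (0.63, 0.09) = 0.72
  A1 ∨ (A5 ∨ A3) = min(1, a+b) on (0.73, 0.72) = 1.00
  → value = 1.0000
|0.9091 − 1.0000| = 0.091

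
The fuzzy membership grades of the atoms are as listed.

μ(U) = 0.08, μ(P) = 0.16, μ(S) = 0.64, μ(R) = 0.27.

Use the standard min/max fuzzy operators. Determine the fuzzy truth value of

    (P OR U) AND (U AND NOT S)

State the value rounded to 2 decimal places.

P OR U = max(a, b) on (0.16, 0.08) = 0.16
NOT S = 1 − 0.64 = 0.36
U AND NOT S = min(a, b) on (0.08, 0.36) = 0.08
(P OR U) AND (U AND NOT S) = min(a, b) on (0.16, 0.08) = 0.08

0.08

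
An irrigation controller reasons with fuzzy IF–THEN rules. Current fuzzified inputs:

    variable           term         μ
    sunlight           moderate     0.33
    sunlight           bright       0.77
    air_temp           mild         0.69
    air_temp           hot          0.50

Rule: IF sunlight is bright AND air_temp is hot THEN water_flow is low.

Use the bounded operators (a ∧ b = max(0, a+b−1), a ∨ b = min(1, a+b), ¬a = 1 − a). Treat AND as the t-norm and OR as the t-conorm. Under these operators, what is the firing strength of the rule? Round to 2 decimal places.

firing strength: bright=0.77, hot=0.50; AND[max(0, a+b−1)] → w = 0.27

0.27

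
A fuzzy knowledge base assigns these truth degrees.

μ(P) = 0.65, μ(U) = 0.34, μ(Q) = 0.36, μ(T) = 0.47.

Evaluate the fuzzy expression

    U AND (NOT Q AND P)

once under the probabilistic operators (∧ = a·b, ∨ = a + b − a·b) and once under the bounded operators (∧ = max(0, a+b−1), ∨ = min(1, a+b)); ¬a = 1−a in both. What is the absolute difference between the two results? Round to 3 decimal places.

Under probabilistic:
  NOT Q = 1 − 0.3600 = 0.6400
  NOT Q AND P = a·b on (0.6400, 0.6500) = 0.4160
  U AND (NOT Q AND P) = a·b on (0.3400, 0.4160) = 0.1414
  → value = 0.1414
Under bounded:
  NOT Q = 1 − 0.36 = 0.64
  NOT Q AND P = max(0, a+b−1) on (0.64, 0.65) = 0.29
  U AND (NOT Q AND P) = max(0, a+b−1) on (0.34, 0.29) = 0.00
  → value = 0.0000
|0.1414 − 0.0000| = 0.141

0.141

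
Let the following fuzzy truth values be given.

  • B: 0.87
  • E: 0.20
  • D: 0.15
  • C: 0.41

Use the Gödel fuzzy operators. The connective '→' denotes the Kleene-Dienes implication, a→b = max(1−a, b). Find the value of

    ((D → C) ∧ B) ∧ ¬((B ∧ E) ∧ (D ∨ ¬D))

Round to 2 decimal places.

0.80

D → C  [Kleene-Dienes: max(1−a, b)] with a=0.15, b=0.41 → 0.85
(D → C) ∧ B = min(a, b) on (0.85, 0.87) = 0.85
B ∧ E = min(a, b) on (0.87, 0.20) = 0.20
¬D = 1 − 0.15 = 0.85
D ∨ ¬D = max(a, b) on (0.15, 0.85) = 0.85
(B ∧ E) ∧ (D ∨ ¬D) = min(a, b) on (0.20, 0.85) = 0.20
¬((B ∧ E) ∧ (D ∨ ¬D)) = 1 − 0.20 = 0.80
((D → C) ∧ B) ∧ ¬((B ∧ E) ∧ (D ∨ ¬D)) = min(a, b) on (0.85, 0.80) = 0.80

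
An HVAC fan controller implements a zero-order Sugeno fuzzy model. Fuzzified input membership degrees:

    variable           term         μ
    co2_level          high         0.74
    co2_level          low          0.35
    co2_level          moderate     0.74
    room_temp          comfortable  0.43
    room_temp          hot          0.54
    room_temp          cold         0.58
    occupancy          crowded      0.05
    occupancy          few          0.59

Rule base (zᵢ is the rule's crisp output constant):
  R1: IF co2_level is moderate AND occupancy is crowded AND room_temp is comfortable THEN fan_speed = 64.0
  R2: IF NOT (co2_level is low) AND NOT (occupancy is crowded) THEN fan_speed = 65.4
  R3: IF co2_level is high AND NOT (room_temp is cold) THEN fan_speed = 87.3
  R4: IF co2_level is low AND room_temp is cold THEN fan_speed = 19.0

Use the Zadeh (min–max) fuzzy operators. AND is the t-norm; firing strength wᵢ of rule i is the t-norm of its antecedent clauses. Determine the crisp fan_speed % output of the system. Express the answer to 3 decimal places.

60.562

R1 (z=64.0): moderate=0.74, crowded=0.05, comfortable=0.43; AND[min(a, b)] → w = 0.05
R2 (z=65.4): ¬low=1−0.35=0.65, ¬crowded=1−0.05=0.95; AND[min(a, b)] → w = 0.65
R3 (z=87.3): high=0.74, ¬cold=1−0.58=0.42; AND[min(a, b)] → w = 0.42
R4 (z=19.0): low=0.35, cold=0.58; AND[min(a, b)] → w = 0.35
Weighted average = (0.05·64.0 + 0.65·65.4 + 0.42·87.3 + 0.35·19.0) / (0.05 + 0.65 + 0.42 + 0.35)
  = 89.0260 / 1.4700 = 60.562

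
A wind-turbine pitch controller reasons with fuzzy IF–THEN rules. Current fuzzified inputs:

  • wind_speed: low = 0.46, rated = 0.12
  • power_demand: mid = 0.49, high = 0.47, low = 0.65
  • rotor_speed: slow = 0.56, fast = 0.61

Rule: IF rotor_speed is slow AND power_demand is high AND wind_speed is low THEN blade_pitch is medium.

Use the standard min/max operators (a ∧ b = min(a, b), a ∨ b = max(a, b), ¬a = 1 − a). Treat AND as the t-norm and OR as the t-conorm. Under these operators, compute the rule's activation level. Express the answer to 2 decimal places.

firing strength: slow=0.56, high=0.47, low=0.46; AND[min(a, b)] → w = 0.46

0.46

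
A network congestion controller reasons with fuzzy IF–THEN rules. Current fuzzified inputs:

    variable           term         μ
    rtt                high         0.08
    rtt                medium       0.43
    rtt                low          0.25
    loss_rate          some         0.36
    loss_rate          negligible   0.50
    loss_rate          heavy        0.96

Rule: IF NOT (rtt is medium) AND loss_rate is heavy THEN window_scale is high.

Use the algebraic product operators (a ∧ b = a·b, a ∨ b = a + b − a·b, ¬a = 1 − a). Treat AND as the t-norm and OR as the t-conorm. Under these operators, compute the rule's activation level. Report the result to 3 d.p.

firing strength: ¬medium=1−0.43=0.57, heavy=0.96; AND[a·b] → w = 0.5472

0.547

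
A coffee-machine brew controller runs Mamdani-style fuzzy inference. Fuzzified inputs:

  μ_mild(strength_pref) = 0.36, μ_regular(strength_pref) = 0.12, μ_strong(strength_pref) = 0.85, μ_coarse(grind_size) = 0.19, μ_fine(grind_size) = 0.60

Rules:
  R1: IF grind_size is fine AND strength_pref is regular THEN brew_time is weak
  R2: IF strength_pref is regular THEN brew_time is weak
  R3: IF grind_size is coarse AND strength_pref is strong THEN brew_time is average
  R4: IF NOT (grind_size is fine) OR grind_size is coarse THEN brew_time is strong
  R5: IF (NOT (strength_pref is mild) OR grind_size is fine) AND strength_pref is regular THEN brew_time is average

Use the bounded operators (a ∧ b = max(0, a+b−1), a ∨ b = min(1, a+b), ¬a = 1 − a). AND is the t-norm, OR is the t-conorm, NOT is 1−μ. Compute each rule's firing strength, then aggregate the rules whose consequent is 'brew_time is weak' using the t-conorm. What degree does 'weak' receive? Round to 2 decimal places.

0.12

R1: fine=0.60, regular=0.12; AND[max(0, a+b−1)] → w = 0.00
R2: regular=0.12 → w = 0.12
R3: coarse=0.19, strong=0.85; AND[max(0, a+b−1)] → w = 0.04
R4: ¬fine=1−0.60=0.40, coarse=0.19; OR[min(1, a+b)] → w = 0.59
R5: (¬mild=1−0.36=0.64 OR fine=0.60) = 1.00; AND[max(0, a+b−1)] with regular=0.12 → w = 0.12
Rules with consequent 'weak': {R1, R2} → strengths 0.00, 0.12
Aggregate via t-conorm [min(1, a+b)]: 0.12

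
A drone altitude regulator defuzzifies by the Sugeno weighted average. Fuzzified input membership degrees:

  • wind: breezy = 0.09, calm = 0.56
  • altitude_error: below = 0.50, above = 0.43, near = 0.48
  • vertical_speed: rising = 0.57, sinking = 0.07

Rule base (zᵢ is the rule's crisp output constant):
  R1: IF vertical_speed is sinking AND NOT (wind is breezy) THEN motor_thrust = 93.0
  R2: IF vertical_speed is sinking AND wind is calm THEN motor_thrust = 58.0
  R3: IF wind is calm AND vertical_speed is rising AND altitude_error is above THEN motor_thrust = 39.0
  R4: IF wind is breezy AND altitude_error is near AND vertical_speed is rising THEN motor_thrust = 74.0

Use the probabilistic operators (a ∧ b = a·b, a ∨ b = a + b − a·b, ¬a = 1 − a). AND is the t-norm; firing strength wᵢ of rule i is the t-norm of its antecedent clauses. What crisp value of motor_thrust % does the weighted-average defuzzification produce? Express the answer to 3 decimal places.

R1 (z=93.0): sinking=0.07, ¬breezy=1−0.09=0.91; AND[a·b] → w = 0.0637
R2 (z=58.0): sinking=0.07, calm=0.56; AND[a·b] → w = 0.0392
R3 (z=39.0): calm=0.56, rising=0.57, above=0.43; AND[a·b] → w = 0.1373
R4 (z=74.0): breezy=0.09, near=0.48, rising=0.57; AND[a·b] → w = 0.0246
Weighted average = (0.0637·93.0 + 0.0392·58.0 + 0.1373·39.0 + 0.0246·74.0) / (0.0637 + 0.0392 + 0.1373 + 0.0246)
  = 15.3729 / 0.2648 = 58.059

58.059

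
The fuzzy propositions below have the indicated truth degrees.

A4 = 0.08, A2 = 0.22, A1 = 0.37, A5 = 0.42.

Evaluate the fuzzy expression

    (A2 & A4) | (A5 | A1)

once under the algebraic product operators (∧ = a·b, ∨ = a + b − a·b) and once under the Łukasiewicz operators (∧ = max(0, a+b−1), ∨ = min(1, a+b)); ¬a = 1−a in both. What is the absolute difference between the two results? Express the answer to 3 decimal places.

Under algebraic product:
  A2 & A4 = a·b on (0.2200, 0.0800) = 0.0176
  A5 | A1 = a + b − a·b on (0.4200, 0.3700) = 0.6346
  (A2 & A4) | (A5 | A1) = a + b − a·b on (0.0176, 0.6346) = 0.6410
  → value = 0.6410
Under Łukasiewicz:
  A2 & A4 = max(0, a+b−1) on (0.22, 0.08) = 0.00
  A5 | A1 = min(1, a+b) on (0.42, 0.37) = 0.79
  (A2 & A4) | (A5 | A1) = min(1, a+b) on (0.00, 0.79) = 0.79
  → value = 0.7900
|0.6410 − 0.7900| = 0.149

0.149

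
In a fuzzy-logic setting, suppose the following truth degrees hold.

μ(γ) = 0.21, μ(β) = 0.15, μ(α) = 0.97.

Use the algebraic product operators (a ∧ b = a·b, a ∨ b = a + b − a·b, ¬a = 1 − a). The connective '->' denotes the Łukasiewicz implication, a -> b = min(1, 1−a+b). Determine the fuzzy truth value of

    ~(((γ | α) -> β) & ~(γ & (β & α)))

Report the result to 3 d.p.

γ | α = a + b − a·b on (0.2100, 0.9700) = 0.9763
(γ | α) -> β  [Łukasiewicz: min(1, 1−a+b)] with a=0.9763, b=0.1500 → 0.1737
β & α = a·b on (0.1500, 0.9700) = 0.1455
γ & (β & α) = a·b on (0.2100, 0.1455) = 0.0306
~(γ & (β & α)) = 1 − 0.0306 = 0.9694
((γ | α) -> β) & ~(γ & (β & α)) = a·b on (0.1737, 0.9694) = 0.1684
~(((γ | α) -> β) & ~(γ & (β & α))) = 1 − 0.1684 = 0.8316

0.832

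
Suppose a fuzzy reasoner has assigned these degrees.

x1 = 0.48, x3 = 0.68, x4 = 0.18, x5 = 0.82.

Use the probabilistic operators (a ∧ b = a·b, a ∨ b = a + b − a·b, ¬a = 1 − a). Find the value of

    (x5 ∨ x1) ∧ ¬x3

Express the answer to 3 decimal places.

0.290

x5 ∨ x1 = a + b − a·b on (0.8200, 0.4800) = 0.9064
¬x3 = 1 − 0.6800 = 0.3200
(x5 ∨ x1) ∧ ¬x3 = a·b on (0.9064, 0.3200) = 0.2900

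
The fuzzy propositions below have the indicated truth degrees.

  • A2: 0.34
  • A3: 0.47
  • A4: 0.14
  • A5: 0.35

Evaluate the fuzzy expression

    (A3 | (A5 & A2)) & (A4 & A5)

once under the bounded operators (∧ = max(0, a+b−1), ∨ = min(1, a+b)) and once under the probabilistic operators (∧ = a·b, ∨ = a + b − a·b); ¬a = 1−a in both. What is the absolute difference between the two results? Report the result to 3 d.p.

Under bounded:
  A5 & A2 = max(0, a+b−1) on (0.35, 0.34) = 0.00
  A3 | (A5 & A2) = min(1, a+b) on (0.47, 0.00) = 0.47
  A4 & A5 = max(0, a+b−1) on (0.14, 0.35) = 0.00
  (A3 | (A5 & A2)) & (A4 & A5) = max(0, a+b−1) on (0.47, 0.00) = 0.00
  → value = 0.0000
Under probabilistic:
  A5 & A2 = a·b on (0.3500, 0.3400) = 0.1190
  A3 | (A5 & A2) = a + b − a·b on (0.4700, 0.1190) = 0.5331
  A4 & A5 = a·b on (0.1400, 0.3500) = 0.0490
  (A3 | (A5 & A2)) & (A4 & A5) = a·b on (0.5331, 0.0490) = 0.0261
  → value = 0.0261
|0.0000 − 0.0261| = 0.026

0.026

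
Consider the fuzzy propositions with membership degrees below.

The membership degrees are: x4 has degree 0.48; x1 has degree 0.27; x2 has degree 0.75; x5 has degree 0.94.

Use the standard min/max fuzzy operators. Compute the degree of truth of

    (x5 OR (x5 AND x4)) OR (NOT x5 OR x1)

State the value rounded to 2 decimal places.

x5 AND x4 = min(a, b) on (0.94, 0.48) = 0.48
x5 OR (x5 AND x4) = max(a, b) on (0.94, 0.48) = 0.94
NOT x5 = 1 − 0.94 = 0.06
NOT x5 OR x1 = max(a, b) on (0.06, 0.27) = 0.27
(x5 OR (x5 AND x4)) OR (NOT x5 OR x1) = max(a, b) on (0.94, 0.27) = 0.94

0.94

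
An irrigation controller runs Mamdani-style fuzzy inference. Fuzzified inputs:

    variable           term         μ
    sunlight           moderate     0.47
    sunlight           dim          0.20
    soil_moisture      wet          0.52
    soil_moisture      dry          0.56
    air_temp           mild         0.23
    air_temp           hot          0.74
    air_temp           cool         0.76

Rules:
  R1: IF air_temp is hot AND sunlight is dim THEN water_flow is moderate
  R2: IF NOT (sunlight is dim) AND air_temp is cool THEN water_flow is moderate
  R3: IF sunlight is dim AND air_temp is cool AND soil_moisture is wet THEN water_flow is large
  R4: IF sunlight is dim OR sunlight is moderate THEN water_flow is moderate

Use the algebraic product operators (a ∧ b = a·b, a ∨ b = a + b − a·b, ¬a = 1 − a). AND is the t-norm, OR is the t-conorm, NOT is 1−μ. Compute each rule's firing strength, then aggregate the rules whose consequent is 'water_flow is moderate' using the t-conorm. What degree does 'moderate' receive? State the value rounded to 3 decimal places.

R1: hot=0.74, dim=0.20; AND[a·b] → w = 0.1480
R2: ¬dim=1−0.20=0.80, cool=0.76; AND[a·b] → w = 0.6080
R3: dim=0.20, cool=0.76, wet=0.52; AND[a·b] → w = 0.0790
R4: dim=0.20, moderate=0.47; OR[a + b − a·b] → w = 0.5760
Rules with consequent 'moderate': {R1, R2, R4} → strengths 0.1480, 0.6080, 0.5760
Aggregate via t-conorm [a + b − a·b]: 0.8584

0.858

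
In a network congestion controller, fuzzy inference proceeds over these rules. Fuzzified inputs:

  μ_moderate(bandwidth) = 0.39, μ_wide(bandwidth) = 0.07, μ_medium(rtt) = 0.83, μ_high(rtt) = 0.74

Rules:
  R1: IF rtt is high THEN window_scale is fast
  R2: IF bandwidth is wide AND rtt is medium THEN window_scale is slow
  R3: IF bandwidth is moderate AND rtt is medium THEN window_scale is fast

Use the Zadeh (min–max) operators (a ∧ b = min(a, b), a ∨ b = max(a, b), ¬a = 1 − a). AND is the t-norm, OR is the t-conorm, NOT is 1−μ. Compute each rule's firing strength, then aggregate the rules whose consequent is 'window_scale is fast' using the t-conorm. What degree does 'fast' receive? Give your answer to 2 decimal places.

R1: high=0.74 → w = 0.74
R2: wide=0.07, medium=0.83; AND[min(a, b)] → w = 0.07
R3: moderate=0.39, medium=0.83; AND[min(a, b)] → w = 0.39
Rules with consequent 'fast': {R1, R3} → strengths 0.74, 0.39
Aggregate via t-conorm [max(a, b)]: 0.74

0.74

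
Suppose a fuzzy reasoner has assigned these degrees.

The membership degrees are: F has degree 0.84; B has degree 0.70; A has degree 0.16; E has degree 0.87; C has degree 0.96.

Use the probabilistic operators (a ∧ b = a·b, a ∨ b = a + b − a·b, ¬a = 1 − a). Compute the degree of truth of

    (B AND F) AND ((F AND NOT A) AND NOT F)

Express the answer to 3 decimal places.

B AND F = a·b on (0.7000, 0.8400) = 0.5880
NOT A = 1 − 0.1600 = 0.8400
F AND NOT A = a·b on (0.8400, 0.8400) = 0.7056
NOT F = 1 − 0.8400 = 0.1600
(F AND NOT A) AND NOT F = a·b on (0.7056, 0.1600) = 0.1129
(B AND F) AND ((F AND NOT A) AND NOT F) = a·b on (0.5880, 0.1129) = 0.0664

0.066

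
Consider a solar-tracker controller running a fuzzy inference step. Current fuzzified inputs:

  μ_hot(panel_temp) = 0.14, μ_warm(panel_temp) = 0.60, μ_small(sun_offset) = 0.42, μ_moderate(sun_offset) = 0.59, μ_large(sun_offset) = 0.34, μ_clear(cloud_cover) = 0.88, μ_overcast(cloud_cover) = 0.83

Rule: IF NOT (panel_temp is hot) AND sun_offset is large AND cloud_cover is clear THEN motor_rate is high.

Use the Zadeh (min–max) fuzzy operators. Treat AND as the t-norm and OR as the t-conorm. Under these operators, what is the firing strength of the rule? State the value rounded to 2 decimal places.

firing strength: ¬hot=1−0.14=0.86, large=0.34, clear=0.88; AND[min(a, b)] → w = 0.34

0.34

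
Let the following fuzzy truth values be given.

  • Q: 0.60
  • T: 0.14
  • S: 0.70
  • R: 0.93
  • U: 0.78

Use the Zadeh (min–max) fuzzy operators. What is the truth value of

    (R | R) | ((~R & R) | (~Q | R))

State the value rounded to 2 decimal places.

R | R = max(a, b) on (0.93, 0.93) = 0.93
~R = 1 − 0.93 = 0.07
~R & R = min(a, b) on (0.07, 0.93) = 0.07
~Q = 1 − 0.60 = 0.40
~Q | R = max(a, b) on (0.40, 0.93) = 0.93
(~R & R) | (~Q | R) = max(a, b) on (0.07, 0.93) = 0.93
(R | R) | ((~R & R) | (~Q | R)) = max(a, b) on (0.93, 0.93) = 0.93

0.93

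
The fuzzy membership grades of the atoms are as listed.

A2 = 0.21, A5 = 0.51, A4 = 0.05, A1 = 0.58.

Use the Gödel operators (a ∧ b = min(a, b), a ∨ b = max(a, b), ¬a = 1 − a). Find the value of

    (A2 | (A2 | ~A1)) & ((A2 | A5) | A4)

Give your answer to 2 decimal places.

0.42

~A1 = 1 − 0.58 = 0.42
A2 | ~A1 = max(a, b) on (0.21, 0.42) = 0.42
A2 | (A2 | ~A1) = max(a, b) on (0.21, 0.42) = 0.42
A2 | A5 = max(a, b) on (0.21, 0.51) = 0.51
(A2 | A5) | A4 = max(a, b) on (0.51, 0.05) = 0.51
(A2 | (A2 | ~A1)) & ((A2 | A5) | A4) = min(a, b) on (0.42, 0.51) = 0.42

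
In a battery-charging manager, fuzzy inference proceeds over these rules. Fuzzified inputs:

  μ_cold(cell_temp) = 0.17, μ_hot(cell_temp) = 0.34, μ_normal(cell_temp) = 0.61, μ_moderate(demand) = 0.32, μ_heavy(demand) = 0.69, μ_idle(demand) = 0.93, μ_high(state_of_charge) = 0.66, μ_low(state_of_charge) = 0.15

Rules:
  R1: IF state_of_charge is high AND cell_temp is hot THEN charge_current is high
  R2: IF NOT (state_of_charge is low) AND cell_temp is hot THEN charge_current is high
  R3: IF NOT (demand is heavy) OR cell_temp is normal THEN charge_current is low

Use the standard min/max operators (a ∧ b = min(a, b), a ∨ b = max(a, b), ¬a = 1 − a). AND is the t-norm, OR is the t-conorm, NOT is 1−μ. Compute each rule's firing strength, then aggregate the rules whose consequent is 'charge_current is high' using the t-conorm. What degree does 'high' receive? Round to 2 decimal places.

R1: high=0.66, hot=0.34; AND[min(a, b)] → w = 0.34
R2: ¬low=1−0.15=0.85, hot=0.34; AND[min(a, b)] → w = 0.34
R3: ¬heavy=1−0.69=0.31, normal=0.61; OR[max(a, b)] → w = 0.61
Rules with consequent 'high': {R1, R2} → strengths 0.34, 0.34
Aggregate via t-conorm [max(a, b)]: 0.34

0.34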